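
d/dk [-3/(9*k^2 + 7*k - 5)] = 3*(18*k + 7)/(9*k^2 + 7*k - 5)^2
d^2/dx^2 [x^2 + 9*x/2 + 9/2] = 2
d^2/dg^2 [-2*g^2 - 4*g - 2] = -4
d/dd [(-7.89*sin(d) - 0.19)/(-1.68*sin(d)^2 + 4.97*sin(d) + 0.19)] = (-0.638400000000004*sin(d) + 6.6276*cos(2*d) - 7.1824)*cos(d)/(-1.68*sin(d)^2 + 4.97*sin(d) + 0.19)^2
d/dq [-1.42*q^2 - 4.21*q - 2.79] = -2.84*q - 4.21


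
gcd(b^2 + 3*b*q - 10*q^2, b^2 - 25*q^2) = b + 5*q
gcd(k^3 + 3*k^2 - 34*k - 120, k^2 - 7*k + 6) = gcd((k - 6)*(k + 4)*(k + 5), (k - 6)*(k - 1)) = k - 6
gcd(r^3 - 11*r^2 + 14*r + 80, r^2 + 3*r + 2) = r + 2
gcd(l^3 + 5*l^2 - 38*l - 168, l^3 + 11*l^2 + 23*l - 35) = l + 7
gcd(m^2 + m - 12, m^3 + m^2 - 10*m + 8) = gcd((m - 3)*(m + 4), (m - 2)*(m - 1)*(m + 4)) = m + 4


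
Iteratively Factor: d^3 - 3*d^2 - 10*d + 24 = (d + 3)*(d^2 - 6*d + 8) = (d - 4)*(d + 3)*(d - 2)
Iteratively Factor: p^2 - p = (p)*(p - 1)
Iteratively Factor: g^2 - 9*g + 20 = (g - 5)*(g - 4)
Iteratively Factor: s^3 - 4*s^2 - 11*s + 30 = (s - 5)*(s^2 + s - 6) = (s - 5)*(s - 2)*(s + 3)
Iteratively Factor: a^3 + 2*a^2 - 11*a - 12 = (a - 3)*(a^2 + 5*a + 4) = (a - 3)*(a + 1)*(a + 4)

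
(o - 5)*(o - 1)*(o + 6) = o^3 - 31*o + 30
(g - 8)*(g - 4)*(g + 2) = g^3 - 10*g^2 + 8*g + 64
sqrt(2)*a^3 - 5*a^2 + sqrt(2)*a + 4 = (a - 2*sqrt(2))*(a - sqrt(2))*(sqrt(2)*a + 1)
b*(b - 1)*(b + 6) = b^3 + 5*b^2 - 6*b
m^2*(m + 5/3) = m^3 + 5*m^2/3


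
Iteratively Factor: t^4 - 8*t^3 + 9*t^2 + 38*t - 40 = (t - 5)*(t^3 - 3*t^2 - 6*t + 8) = (t - 5)*(t - 1)*(t^2 - 2*t - 8) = (t - 5)*(t - 4)*(t - 1)*(t + 2)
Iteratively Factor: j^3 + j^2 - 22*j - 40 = (j + 2)*(j^2 - j - 20) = (j - 5)*(j + 2)*(j + 4)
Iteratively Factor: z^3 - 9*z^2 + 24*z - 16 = (z - 4)*(z^2 - 5*z + 4) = (z - 4)^2*(z - 1)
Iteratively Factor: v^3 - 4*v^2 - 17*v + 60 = (v - 5)*(v^2 + v - 12) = (v - 5)*(v - 3)*(v + 4)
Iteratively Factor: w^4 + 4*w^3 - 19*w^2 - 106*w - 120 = (w + 2)*(w^3 + 2*w^2 - 23*w - 60) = (w + 2)*(w + 4)*(w^2 - 2*w - 15) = (w - 5)*(w + 2)*(w + 4)*(w + 3)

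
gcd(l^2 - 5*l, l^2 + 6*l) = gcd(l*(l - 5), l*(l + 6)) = l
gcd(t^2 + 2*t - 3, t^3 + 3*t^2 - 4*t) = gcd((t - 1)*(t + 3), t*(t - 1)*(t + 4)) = t - 1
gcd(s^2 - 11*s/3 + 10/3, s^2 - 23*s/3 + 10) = s - 5/3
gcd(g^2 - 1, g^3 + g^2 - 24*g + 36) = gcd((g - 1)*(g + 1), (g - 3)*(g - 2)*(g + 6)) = 1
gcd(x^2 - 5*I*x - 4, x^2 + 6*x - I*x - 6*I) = x - I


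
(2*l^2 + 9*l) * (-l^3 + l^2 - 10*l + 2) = -2*l^5 - 7*l^4 - 11*l^3 - 86*l^2 + 18*l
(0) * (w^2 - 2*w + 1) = 0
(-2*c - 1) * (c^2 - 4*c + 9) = -2*c^3 + 7*c^2 - 14*c - 9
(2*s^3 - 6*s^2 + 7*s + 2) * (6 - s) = -2*s^4 + 18*s^3 - 43*s^2 + 40*s + 12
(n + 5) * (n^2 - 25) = n^3 + 5*n^2 - 25*n - 125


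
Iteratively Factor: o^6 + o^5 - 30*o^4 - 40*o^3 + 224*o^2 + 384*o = (o + 3)*(o^5 - 2*o^4 - 24*o^3 + 32*o^2 + 128*o) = (o + 3)*(o + 4)*(o^4 - 6*o^3 + 32*o) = (o - 4)*(o + 3)*(o + 4)*(o^3 - 2*o^2 - 8*o) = (o - 4)*(o + 2)*(o + 3)*(o + 4)*(o^2 - 4*o) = o*(o - 4)*(o + 2)*(o + 3)*(o + 4)*(o - 4)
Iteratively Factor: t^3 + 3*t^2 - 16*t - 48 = (t + 4)*(t^2 - t - 12) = (t - 4)*(t + 4)*(t + 3)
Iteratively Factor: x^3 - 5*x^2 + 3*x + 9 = (x - 3)*(x^2 - 2*x - 3) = (x - 3)^2*(x + 1)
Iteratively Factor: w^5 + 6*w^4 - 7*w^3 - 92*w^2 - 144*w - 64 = (w + 4)*(w^4 + 2*w^3 - 15*w^2 - 32*w - 16) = (w + 1)*(w + 4)*(w^3 + w^2 - 16*w - 16) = (w - 4)*(w + 1)*(w + 4)*(w^2 + 5*w + 4) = (w - 4)*(w + 1)*(w + 4)^2*(w + 1)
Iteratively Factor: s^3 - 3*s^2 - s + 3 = (s + 1)*(s^2 - 4*s + 3) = (s - 3)*(s + 1)*(s - 1)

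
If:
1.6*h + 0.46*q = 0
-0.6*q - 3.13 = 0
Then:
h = 1.50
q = -5.22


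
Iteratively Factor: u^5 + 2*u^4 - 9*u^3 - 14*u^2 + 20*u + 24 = (u + 2)*(u^4 - 9*u^2 + 4*u + 12) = (u + 2)*(u + 3)*(u^3 - 3*u^2 + 4) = (u - 2)*(u + 2)*(u + 3)*(u^2 - u - 2) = (u - 2)^2*(u + 2)*(u + 3)*(u + 1)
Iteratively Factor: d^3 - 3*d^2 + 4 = (d - 2)*(d^2 - d - 2) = (d - 2)^2*(d + 1)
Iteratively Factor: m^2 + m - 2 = (m - 1)*(m + 2)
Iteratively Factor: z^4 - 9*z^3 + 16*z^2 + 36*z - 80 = (z - 5)*(z^3 - 4*z^2 - 4*z + 16) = (z - 5)*(z - 4)*(z^2 - 4) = (z - 5)*(z - 4)*(z - 2)*(z + 2)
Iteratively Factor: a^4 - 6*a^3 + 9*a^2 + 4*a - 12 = (a - 2)*(a^3 - 4*a^2 + a + 6) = (a - 2)^2*(a^2 - 2*a - 3) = (a - 2)^2*(a + 1)*(a - 3)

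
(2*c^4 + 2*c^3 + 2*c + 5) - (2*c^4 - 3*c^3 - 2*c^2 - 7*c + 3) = 5*c^3 + 2*c^2 + 9*c + 2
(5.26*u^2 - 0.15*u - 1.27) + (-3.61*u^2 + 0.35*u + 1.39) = 1.65*u^2 + 0.2*u + 0.12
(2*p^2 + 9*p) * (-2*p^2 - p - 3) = -4*p^4 - 20*p^3 - 15*p^2 - 27*p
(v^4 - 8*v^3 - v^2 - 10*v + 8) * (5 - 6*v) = -6*v^5 + 53*v^4 - 34*v^3 + 55*v^2 - 98*v + 40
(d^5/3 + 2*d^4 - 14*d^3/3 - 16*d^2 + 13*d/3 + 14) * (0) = 0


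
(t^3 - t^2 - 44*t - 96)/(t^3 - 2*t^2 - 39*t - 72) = (t + 4)/(t + 3)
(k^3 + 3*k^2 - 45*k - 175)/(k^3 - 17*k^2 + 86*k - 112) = (k^2 + 10*k + 25)/(k^2 - 10*k + 16)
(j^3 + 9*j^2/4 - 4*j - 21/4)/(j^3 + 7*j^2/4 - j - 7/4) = (4*j^2 + 5*j - 21)/(4*j^2 + 3*j - 7)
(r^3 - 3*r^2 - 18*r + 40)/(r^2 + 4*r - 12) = (r^2 - r - 20)/(r + 6)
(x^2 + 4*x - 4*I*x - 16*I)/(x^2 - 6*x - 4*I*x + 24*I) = (x + 4)/(x - 6)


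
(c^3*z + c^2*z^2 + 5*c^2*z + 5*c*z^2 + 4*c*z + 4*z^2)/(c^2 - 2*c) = z*(c^3 + c^2*z + 5*c^2 + 5*c*z + 4*c + 4*z)/(c*(c - 2))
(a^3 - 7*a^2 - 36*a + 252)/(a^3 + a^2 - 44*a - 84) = (a - 6)/(a + 2)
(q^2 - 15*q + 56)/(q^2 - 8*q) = (q - 7)/q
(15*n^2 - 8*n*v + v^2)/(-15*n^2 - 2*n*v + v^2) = (-3*n + v)/(3*n + v)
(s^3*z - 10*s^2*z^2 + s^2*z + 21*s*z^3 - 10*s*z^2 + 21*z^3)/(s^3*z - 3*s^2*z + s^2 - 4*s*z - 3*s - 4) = z*(s^2 - 10*s*z + 21*z^2)/(s^2*z - 4*s*z + s - 4)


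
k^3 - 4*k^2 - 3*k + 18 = (k - 3)^2*(k + 2)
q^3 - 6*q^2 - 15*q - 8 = (q - 8)*(q + 1)^2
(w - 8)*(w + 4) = w^2 - 4*w - 32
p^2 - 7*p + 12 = (p - 4)*(p - 3)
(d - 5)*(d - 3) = d^2 - 8*d + 15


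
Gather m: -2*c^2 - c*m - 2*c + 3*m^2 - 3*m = -2*c^2 - 2*c + 3*m^2 + m*(-c - 3)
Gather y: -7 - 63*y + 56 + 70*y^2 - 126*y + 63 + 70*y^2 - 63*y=140*y^2 - 252*y + 112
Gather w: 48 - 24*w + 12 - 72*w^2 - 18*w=-72*w^2 - 42*w + 60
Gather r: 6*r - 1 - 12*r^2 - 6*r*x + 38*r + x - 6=-12*r^2 + r*(44 - 6*x) + x - 7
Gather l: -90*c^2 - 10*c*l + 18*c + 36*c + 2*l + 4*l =-90*c^2 + 54*c + l*(6 - 10*c)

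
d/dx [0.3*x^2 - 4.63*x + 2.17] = 0.6*x - 4.63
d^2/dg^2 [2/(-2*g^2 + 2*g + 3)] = 8*(-2*g^2 + 2*g + 2*(2*g - 1)^2 + 3)/(-2*g^2 + 2*g + 3)^3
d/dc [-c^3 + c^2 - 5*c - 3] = -3*c^2 + 2*c - 5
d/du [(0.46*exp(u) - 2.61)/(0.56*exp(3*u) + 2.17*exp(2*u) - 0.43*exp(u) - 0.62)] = (-0.5152*exp(3*u) + 3.3866*exp(2*u) + 11.3274*exp(u) - 1.4075)*exp(u)/(0.3136*exp(6*u) + 2.4304*exp(5*u) + 4.2273*exp(4*u) - 2.5606*exp(3*u) - 2.5059*exp(2*u) + 0.5332*exp(u) + 0.3844)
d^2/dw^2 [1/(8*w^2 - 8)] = (3*w^2 + 1)/(4*(w^2 - 1)^3)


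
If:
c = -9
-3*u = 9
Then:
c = -9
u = -3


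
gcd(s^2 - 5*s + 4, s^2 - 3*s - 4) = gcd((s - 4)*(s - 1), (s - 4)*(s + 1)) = s - 4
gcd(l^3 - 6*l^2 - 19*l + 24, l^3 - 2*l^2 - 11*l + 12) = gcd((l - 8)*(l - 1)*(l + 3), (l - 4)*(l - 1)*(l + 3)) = l^2 + 2*l - 3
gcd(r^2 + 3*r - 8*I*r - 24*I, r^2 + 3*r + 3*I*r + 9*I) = r + 3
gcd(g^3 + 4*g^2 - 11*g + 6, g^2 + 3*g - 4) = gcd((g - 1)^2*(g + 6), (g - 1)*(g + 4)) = g - 1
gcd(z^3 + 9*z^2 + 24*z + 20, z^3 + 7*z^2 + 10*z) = z^2 + 7*z + 10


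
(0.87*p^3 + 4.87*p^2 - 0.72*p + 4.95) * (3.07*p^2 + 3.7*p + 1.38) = 2.6709*p^5 + 18.1699*p^4 + 17.0092*p^3 + 19.2531*p^2 + 17.3214*p + 6.831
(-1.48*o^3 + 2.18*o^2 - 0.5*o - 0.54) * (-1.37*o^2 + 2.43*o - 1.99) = 2.0276*o^5 - 6.583*o^4 + 8.9276*o^3 - 4.8134*o^2 - 0.3172*o + 1.0746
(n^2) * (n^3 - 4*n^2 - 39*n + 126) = n^5 - 4*n^4 - 39*n^3 + 126*n^2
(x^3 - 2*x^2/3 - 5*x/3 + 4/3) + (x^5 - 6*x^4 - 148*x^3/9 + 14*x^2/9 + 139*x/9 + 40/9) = x^5 - 6*x^4 - 139*x^3/9 + 8*x^2/9 + 124*x/9 + 52/9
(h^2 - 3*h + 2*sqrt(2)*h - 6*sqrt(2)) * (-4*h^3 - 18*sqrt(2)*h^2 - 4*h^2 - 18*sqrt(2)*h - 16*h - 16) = -4*h^5 - 26*sqrt(2)*h^4 + 8*h^4 - 76*h^3 + 52*sqrt(2)*h^3 + 46*sqrt(2)*h^2 + 176*h^2 + 64*sqrt(2)*h + 264*h + 96*sqrt(2)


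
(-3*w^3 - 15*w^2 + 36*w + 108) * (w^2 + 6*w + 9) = -3*w^5 - 33*w^4 - 81*w^3 + 189*w^2 + 972*w + 972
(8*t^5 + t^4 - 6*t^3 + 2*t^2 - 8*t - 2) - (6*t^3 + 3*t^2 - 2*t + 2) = 8*t^5 + t^4 - 12*t^3 - t^2 - 6*t - 4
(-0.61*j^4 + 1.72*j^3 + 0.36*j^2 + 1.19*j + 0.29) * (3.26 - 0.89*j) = 0.5429*j^5 - 3.5194*j^4 + 5.2868*j^3 + 0.1145*j^2 + 3.6213*j + 0.9454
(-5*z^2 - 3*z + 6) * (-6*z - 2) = 30*z^3 + 28*z^2 - 30*z - 12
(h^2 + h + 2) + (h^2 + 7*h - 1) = 2*h^2 + 8*h + 1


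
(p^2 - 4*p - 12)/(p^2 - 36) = (p + 2)/(p + 6)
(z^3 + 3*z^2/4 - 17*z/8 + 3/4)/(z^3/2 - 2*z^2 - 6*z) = (8*z^2 - 10*z + 3)/(4*z*(z - 6))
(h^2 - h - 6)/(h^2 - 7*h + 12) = (h + 2)/(h - 4)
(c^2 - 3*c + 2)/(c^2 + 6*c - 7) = (c - 2)/(c + 7)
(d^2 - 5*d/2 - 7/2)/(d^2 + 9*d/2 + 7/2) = (2*d - 7)/(2*d + 7)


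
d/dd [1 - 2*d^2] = -4*d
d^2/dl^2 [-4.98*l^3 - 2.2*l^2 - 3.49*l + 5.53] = -29.88*l - 4.4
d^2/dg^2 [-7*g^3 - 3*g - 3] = -42*g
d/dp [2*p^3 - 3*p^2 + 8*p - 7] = 6*p^2 - 6*p + 8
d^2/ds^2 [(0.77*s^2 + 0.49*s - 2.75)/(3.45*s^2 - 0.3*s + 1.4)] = (13.25835*s^3 - 218.70585*s^2 + 2.8773*s + 29.5)/(41.063625*s^6 - 10.71225*s^5 + 50.922*s^4 - 8.721*s^3 + 20.664*s^2 - 1.764*s + 2.744)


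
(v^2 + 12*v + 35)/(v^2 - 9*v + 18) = (v^2 + 12*v + 35)/(v^2 - 9*v + 18)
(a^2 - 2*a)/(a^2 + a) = (a - 2)/(a + 1)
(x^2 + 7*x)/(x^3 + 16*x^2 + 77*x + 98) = x/(x^2 + 9*x + 14)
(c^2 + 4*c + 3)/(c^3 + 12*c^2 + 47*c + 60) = (c + 1)/(c^2 + 9*c + 20)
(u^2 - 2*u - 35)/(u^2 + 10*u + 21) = (u^2 - 2*u - 35)/(u^2 + 10*u + 21)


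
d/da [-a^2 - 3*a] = -2*a - 3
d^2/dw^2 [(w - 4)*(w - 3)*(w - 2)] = 6*w - 18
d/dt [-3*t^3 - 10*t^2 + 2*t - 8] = -9*t^2 - 20*t + 2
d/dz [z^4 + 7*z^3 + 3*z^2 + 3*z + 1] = 4*z^3 + 21*z^2 + 6*z + 3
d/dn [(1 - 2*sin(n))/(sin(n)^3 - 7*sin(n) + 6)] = (4*sin(n)^3 - 3*sin(n)^2 - 5)*cos(n)/(sin(n)^3 - 7*sin(n) + 6)^2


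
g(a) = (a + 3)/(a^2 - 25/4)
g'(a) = -2*a*(a + 3)/(a^2 - 25/4)^2 + 1/(a^2 - 25/4) = 4*(4*a^2 - 8*a*(a + 3) - 25)/(4*a^2 - 25)^2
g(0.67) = -0.63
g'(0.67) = -0.32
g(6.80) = 0.25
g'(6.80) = -0.06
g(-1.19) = -0.37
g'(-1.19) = -0.02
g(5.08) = 0.41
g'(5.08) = -0.16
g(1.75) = -1.49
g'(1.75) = -1.95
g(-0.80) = -0.39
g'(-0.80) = -0.07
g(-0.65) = -0.40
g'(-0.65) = -0.08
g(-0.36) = -0.43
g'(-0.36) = -0.11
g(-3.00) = 0.00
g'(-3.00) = 0.36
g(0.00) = -0.48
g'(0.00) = -0.16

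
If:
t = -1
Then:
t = -1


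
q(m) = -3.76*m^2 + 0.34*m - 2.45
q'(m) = 0.34 - 7.52*m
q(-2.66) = -29.96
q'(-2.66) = 20.34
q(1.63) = -11.89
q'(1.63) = -11.92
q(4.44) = -75.06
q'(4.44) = -33.05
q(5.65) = -120.56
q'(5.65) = -42.15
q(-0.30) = -2.89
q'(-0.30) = 2.60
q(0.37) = -2.84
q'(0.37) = -2.44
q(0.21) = -2.54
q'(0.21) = -1.24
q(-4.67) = -86.04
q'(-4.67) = 35.46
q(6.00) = -135.77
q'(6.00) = -44.78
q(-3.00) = -37.31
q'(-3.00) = 22.90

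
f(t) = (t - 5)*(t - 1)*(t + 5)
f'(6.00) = 71.00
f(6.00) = 55.00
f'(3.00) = -4.00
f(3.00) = -32.00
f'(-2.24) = -5.47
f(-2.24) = 64.74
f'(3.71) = 8.87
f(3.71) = -30.45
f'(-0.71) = -22.07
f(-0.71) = 41.89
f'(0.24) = -25.31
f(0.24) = 18.96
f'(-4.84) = 54.96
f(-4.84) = 9.19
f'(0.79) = -24.71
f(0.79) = 5.12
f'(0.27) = -25.32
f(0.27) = 18.20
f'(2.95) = -4.79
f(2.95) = -31.78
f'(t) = (t - 5)*(t - 1) + (t - 5)*(t + 5) + (t - 1)*(t + 5) = 3*t^2 - 2*t - 25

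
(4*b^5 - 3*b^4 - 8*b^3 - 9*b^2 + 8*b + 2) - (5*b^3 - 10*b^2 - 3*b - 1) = 4*b^5 - 3*b^4 - 13*b^3 + b^2 + 11*b + 3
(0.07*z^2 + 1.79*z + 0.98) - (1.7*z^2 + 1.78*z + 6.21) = -1.63*z^2 + 0.01*z - 5.23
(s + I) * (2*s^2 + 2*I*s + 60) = 2*s^3 + 4*I*s^2 + 58*s + 60*I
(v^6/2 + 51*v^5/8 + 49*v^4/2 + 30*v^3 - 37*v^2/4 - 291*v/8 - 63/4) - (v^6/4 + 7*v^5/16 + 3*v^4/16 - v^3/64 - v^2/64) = v^6/4 + 95*v^5/16 + 389*v^4/16 + 1921*v^3/64 - 591*v^2/64 - 291*v/8 - 63/4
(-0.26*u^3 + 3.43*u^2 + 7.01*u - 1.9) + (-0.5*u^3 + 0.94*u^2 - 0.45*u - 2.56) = -0.76*u^3 + 4.37*u^2 + 6.56*u - 4.46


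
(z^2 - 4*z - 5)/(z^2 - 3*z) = (z^2 - 4*z - 5)/(z*(z - 3))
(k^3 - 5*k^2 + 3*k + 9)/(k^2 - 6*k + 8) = (k^3 - 5*k^2 + 3*k + 9)/(k^2 - 6*k + 8)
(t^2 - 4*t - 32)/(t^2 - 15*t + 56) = (t + 4)/(t - 7)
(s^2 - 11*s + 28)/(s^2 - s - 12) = (s - 7)/(s + 3)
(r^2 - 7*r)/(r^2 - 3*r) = (r - 7)/(r - 3)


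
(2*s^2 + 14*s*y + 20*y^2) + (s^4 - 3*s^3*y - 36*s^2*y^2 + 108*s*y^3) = s^4 - 3*s^3*y - 36*s^2*y^2 + 2*s^2 + 108*s*y^3 + 14*s*y + 20*y^2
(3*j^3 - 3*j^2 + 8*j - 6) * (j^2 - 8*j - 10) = 3*j^5 - 27*j^4 + 2*j^3 - 40*j^2 - 32*j + 60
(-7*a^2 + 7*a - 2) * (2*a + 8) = -14*a^3 - 42*a^2 + 52*a - 16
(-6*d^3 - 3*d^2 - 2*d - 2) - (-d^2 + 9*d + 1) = -6*d^3 - 2*d^2 - 11*d - 3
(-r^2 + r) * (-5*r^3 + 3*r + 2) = 5*r^5 - 5*r^4 - 3*r^3 + r^2 + 2*r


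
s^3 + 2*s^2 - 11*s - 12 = (s - 3)*(s + 1)*(s + 4)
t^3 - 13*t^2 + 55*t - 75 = (t - 5)^2*(t - 3)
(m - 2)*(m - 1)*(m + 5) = m^3 + 2*m^2 - 13*m + 10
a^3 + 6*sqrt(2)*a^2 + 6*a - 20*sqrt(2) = (a - sqrt(2))*(a + 2*sqrt(2))*(a + 5*sqrt(2))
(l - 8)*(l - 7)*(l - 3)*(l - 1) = l^4 - 19*l^3 + 119*l^2 - 269*l + 168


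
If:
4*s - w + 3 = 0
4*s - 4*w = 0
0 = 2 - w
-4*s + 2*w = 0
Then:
No Solution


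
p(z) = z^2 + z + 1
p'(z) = 2*z + 1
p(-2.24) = 3.78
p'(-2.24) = -3.48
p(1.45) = 4.55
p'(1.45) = 3.90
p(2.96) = 12.72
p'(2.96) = 6.92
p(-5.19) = 22.75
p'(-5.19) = -9.38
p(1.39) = 4.32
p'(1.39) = 3.78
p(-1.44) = 1.63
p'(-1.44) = -1.88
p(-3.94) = 12.58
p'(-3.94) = -6.88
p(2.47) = 9.57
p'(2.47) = 5.94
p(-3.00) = 7.00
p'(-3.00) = -5.00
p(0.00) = 1.00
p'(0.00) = 1.00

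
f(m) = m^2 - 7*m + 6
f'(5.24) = 3.48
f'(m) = 2*m - 7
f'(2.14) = -2.72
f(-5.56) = 75.83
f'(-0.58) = -8.16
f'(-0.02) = -7.04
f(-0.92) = 13.29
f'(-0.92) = -8.84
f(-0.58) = 10.40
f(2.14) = -4.40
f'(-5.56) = -18.12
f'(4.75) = 2.50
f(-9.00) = 150.00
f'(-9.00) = -25.00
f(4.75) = -4.69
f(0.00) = 6.00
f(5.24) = -3.22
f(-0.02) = 6.14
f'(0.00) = -7.00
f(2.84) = -5.81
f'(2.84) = -1.32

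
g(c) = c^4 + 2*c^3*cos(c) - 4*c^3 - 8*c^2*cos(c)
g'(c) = -2*c^3*sin(c) + 4*c^3 + 8*c^2*sin(c) + 6*c^2*cos(c) - 12*c^2 - 16*c*cos(c)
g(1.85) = -9.56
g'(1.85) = 0.90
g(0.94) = -5.73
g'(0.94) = -8.66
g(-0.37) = -0.89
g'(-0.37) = 4.01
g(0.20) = -0.33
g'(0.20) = -3.29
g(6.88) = 1163.42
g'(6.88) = 725.26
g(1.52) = -9.29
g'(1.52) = -2.76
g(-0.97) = -0.75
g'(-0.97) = -10.69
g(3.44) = -10.13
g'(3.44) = 1.67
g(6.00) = 570.26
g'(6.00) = 587.46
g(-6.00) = 1468.68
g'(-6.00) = -795.25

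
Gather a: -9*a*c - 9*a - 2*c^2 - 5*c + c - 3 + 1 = a*(-9*c - 9) - 2*c^2 - 4*c - 2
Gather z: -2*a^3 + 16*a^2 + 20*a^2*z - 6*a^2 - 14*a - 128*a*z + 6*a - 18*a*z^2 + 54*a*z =-2*a^3 + 10*a^2 - 18*a*z^2 - 8*a + z*(20*a^2 - 74*a)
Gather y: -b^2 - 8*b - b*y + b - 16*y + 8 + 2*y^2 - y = -b^2 - 7*b + 2*y^2 + y*(-b - 17) + 8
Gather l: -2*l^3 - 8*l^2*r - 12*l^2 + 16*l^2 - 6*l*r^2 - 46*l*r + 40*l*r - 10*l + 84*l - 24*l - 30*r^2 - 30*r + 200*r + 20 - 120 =-2*l^3 + l^2*(4 - 8*r) + l*(-6*r^2 - 6*r + 50) - 30*r^2 + 170*r - 100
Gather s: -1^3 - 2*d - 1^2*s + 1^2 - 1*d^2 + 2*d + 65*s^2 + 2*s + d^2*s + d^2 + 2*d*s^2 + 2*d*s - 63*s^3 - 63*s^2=-63*s^3 + s^2*(2*d + 2) + s*(d^2 + 2*d + 1)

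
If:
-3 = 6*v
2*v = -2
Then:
No Solution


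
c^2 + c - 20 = (c - 4)*(c + 5)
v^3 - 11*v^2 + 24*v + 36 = (v - 6)^2*(v + 1)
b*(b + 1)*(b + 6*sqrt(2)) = b^3 + b^2 + 6*sqrt(2)*b^2 + 6*sqrt(2)*b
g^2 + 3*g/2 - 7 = (g - 2)*(g + 7/2)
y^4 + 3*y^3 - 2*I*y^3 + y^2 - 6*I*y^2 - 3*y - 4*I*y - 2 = (y + 1)*(y + 2)*(y - I)^2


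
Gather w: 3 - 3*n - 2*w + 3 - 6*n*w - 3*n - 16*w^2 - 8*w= -6*n - 16*w^2 + w*(-6*n - 10) + 6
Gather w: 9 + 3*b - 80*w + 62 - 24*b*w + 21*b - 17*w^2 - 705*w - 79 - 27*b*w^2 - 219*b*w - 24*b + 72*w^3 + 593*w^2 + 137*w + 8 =72*w^3 + w^2*(576 - 27*b) + w*(-243*b - 648)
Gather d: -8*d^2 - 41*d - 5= -8*d^2 - 41*d - 5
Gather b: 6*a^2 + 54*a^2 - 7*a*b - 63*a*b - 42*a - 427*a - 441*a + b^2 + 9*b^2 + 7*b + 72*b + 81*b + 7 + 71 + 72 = 60*a^2 - 910*a + 10*b^2 + b*(160 - 70*a) + 150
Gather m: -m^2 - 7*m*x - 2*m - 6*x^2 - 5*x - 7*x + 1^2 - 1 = -m^2 + m*(-7*x - 2) - 6*x^2 - 12*x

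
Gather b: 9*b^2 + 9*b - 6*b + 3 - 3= 9*b^2 + 3*b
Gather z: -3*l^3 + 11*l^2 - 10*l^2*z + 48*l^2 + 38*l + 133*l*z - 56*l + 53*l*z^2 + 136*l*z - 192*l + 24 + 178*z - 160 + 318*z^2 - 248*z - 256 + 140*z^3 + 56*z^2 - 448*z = -3*l^3 + 59*l^2 - 210*l + 140*z^3 + z^2*(53*l + 374) + z*(-10*l^2 + 269*l - 518) - 392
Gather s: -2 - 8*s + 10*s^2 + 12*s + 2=10*s^2 + 4*s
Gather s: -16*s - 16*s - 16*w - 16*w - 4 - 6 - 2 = -32*s - 32*w - 12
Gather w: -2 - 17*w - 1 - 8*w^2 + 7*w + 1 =-8*w^2 - 10*w - 2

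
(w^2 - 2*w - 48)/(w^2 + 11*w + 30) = (w - 8)/(w + 5)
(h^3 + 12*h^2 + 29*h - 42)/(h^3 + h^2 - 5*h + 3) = (h^2 + 13*h + 42)/(h^2 + 2*h - 3)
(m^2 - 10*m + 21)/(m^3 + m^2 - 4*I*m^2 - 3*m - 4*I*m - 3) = (m^2 - 10*m + 21)/(m^3 + m^2*(1 - 4*I) - m*(3 + 4*I) - 3)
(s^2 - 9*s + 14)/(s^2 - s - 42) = (s - 2)/(s + 6)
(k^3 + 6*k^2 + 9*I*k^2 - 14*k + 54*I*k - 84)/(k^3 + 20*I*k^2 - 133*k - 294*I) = (k^2 + 2*k*(3 + I) + 12*I)/(k^2 + 13*I*k - 42)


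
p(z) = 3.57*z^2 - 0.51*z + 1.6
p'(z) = 7.14*z - 0.51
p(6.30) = 140.08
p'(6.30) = 44.47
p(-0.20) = 1.84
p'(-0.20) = -1.94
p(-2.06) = 17.80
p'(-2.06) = -15.22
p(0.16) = 1.61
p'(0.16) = 0.63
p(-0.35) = 2.22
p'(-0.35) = -3.01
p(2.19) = 17.61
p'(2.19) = 15.13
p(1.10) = 5.36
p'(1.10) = 7.34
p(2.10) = 16.27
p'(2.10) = 14.48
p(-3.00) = 35.26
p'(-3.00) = -21.93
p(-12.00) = 521.80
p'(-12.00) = -86.19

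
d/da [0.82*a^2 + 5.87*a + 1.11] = 1.64*a + 5.87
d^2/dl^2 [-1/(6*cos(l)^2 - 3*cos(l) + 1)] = 3*(-48*sin(l)^4 + 19*sin(l)^2 - 47*cos(l)/2 + 9*cos(3*l)/2 + 31)/(6*sin(l)^2 + 3*cos(l) - 7)^3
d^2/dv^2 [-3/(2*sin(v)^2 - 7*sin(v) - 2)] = 3*(-16*sin(v)^4 + 42*sin(v)^3 - 41*sin(v)^2 - 70*sin(v) + 106)/(7*sin(v) + cos(2*v) + 1)^3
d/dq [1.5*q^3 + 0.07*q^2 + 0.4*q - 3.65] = 4.5*q^2 + 0.14*q + 0.4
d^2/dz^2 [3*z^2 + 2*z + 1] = 6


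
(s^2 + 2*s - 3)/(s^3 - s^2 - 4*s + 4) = (s + 3)/(s^2 - 4)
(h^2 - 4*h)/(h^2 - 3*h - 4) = h/(h + 1)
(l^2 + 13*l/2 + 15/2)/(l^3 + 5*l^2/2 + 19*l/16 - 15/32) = 16*(l + 5)/(16*l^2 + 16*l - 5)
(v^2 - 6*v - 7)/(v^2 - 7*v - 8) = (v - 7)/(v - 8)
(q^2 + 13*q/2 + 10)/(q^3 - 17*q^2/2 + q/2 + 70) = (q + 4)/(q^2 - 11*q + 28)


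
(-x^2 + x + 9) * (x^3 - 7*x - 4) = -x^5 + x^4 + 16*x^3 - 3*x^2 - 67*x - 36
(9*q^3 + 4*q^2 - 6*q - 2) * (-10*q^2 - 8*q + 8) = -90*q^5 - 112*q^4 + 100*q^3 + 100*q^2 - 32*q - 16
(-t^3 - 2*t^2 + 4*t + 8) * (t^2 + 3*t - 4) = -t^5 - 5*t^4 + 2*t^3 + 28*t^2 + 8*t - 32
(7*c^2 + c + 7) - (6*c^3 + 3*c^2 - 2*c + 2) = -6*c^3 + 4*c^2 + 3*c + 5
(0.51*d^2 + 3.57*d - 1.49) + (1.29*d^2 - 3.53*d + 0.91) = 1.8*d^2 + 0.04*d - 0.58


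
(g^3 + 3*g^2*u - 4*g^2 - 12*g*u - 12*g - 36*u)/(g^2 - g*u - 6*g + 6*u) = (-g^2 - 3*g*u - 2*g - 6*u)/(-g + u)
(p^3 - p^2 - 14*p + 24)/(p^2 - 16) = (p^2 - 5*p + 6)/(p - 4)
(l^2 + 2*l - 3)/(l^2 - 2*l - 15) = (l - 1)/(l - 5)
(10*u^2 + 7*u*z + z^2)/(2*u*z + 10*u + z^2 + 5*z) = (5*u + z)/(z + 5)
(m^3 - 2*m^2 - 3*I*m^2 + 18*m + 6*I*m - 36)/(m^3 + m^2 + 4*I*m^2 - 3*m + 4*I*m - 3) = (m^2 + m*(-2 - 6*I) + 12*I)/(m^2 + m*(1 + I) + I)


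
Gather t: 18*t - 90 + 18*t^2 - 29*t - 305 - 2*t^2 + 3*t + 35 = 16*t^2 - 8*t - 360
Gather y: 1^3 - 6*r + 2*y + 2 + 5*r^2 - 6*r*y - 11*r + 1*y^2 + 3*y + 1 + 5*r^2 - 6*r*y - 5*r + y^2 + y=10*r^2 - 22*r + 2*y^2 + y*(6 - 12*r) + 4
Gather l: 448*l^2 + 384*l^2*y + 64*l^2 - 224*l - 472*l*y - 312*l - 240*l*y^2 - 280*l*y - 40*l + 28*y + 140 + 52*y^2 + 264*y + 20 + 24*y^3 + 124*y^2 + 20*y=l^2*(384*y + 512) + l*(-240*y^2 - 752*y - 576) + 24*y^3 + 176*y^2 + 312*y + 160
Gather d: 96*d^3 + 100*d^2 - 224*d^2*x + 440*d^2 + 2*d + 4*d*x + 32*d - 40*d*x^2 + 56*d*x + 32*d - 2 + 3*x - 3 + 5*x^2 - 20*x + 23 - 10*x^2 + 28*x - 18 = 96*d^3 + d^2*(540 - 224*x) + d*(-40*x^2 + 60*x + 66) - 5*x^2 + 11*x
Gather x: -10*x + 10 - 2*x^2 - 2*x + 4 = -2*x^2 - 12*x + 14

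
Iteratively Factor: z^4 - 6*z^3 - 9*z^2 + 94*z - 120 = (z - 2)*(z^3 - 4*z^2 - 17*z + 60) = (z - 5)*(z - 2)*(z^2 + z - 12) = (z - 5)*(z - 3)*(z - 2)*(z + 4)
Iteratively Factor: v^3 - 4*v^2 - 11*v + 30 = (v - 2)*(v^2 - 2*v - 15) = (v - 2)*(v + 3)*(v - 5)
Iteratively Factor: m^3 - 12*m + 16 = (m - 2)*(m^2 + 2*m - 8) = (m - 2)*(m + 4)*(m - 2)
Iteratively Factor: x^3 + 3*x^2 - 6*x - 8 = (x - 2)*(x^2 + 5*x + 4) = (x - 2)*(x + 1)*(x + 4)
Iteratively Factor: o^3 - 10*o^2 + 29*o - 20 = (o - 1)*(o^2 - 9*o + 20) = (o - 4)*(o - 1)*(o - 5)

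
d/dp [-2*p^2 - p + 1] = -4*p - 1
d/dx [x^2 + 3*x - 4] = 2*x + 3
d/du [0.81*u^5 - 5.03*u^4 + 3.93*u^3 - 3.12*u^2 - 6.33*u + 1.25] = 4.05*u^4 - 20.12*u^3 + 11.79*u^2 - 6.24*u - 6.33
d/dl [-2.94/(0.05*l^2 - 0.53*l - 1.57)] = (0.294*l - 1.5582)/(-0.05*l^2 + 0.53*l + 1.57)^2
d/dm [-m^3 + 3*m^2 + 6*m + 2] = -3*m^2 + 6*m + 6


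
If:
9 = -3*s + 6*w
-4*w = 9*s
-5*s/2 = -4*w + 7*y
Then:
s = -6/11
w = 27/22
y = 69/77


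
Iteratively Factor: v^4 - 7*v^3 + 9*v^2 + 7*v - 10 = (v + 1)*(v^3 - 8*v^2 + 17*v - 10) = (v - 1)*(v + 1)*(v^2 - 7*v + 10) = (v - 2)*(v - 1)*(v + 1)*(v - 5)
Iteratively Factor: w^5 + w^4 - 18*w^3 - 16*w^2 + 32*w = (w + 4)*(w^4 - 3*w^3 - 6*w^2 + 8*w) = w*(w + 4)*(w^3 - 3*w^2 - 6*w + 8) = w*(w - 1)*(w + 4)*(w^2 - 2*w - 8) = w*(w - 4)*(w - 1)*(w + 4)*(w + 2)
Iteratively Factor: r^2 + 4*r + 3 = (r + 1)*(r + 3)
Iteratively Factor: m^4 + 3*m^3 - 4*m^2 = (m)*(m^3 + 3*m^2 - 4*m) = m*(m - 1)*(m^2 + 4*m) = m*(m - 1)*(m + 4)*(m)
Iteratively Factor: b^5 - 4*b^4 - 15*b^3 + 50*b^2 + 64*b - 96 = (b + 2)*(b^4 - 6*b^3 - 3*b^2 + 56*b - 48) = (b - 4)*(b + 2)*(b^3 - 2*b^2 - 11*b + 12) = (b - 4)^2*(b + 2)*(b^2 + 2*b - 3) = (b - 4)^2*(b + 2)*(b + 3)*(b - 1)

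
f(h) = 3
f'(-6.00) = 0.00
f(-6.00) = 3.00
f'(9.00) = 0.00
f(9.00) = 3.00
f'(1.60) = 0.00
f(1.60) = 3.00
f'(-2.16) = 0.00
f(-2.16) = 3.00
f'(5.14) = 0.00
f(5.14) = 3.00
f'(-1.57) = 0.00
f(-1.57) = 3.00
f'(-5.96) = 0.00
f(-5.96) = 3.00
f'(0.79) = 0.00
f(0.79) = 3.00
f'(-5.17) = 0.00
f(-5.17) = 3.00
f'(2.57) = 0.00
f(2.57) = 3.00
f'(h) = 0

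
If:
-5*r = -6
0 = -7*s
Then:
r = 6/5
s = 0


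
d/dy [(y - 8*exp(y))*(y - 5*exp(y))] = -13*y*exp(y) + 2*y + 80*exp(2*y) - 13*exp(y)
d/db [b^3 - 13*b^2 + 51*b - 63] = 3*b^2 - 26*b + 51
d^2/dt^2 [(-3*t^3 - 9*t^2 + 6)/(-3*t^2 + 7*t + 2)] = 12*(59*t^3 + 21*t^2 + 69*t - 49)/(27*t^6 - 189*t^5 + 387*t^4 - 91*t^3 - 258*t^2 - 84*t - 8)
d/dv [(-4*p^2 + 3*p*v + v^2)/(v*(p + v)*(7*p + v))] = (28*p^4 + 64*p^3*v - 5*p^2*v^2 - 6*p*v^3 - v^4)/(v^2*(49*p^4 + 112*p^3*v + 78*p^2*v^2 + 16*p*v^3 + v^4))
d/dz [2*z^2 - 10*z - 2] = 4*z - 10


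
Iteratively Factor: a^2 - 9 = (a - 3)*(a + 3)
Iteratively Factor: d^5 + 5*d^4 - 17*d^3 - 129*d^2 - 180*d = (d + 4)*(d^4 + d^3 - 21*d^2 - 45*d) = (d + 3)*(d + 4)*(d^3 - 2*d^2 - 15*d) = d*(d + 3)*(d + 4)*(d^2 - 2*d - 15) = d*(d - 5)*(d + 3)*(d + 4)*(d + 3)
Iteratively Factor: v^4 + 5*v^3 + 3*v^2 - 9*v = (v - 1)*(v^3 + 6*v^2 + 9*v) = (v - 1)*(v + 3)*(v^2 + 3*v) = v*(v - 1)*(v + 3)*(v + 3)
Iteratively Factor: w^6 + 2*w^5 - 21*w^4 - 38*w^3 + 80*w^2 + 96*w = (w)*(w^5 + 2*w^4 - 21*w^3 - 38*w^2 + 80*w + 96) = w*(w - 2)*(w^4 + 4*w^3 - 13*w^2 - 64*w - 48) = w*(w - 2)*(w + 1)*(w^3 + 3*w^2 - 16*w - 48) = w*(w - 2)*(w + 1)*(w + 4)*(w^2 - w - 12) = w*(w - 4)*(w - 2)*(w + 1)*(w + 4)*(w + 3)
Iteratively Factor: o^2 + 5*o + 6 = (o + 2)*(o + 3)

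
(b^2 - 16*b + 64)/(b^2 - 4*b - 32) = (b - 8)/(b + 4)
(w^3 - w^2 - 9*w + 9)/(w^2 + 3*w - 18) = (w^2 + 2*w - 3)/(w + 6)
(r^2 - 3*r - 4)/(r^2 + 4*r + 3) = (r - 4)/(r + 3)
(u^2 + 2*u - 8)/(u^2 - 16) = (u - 2)/(u - 4)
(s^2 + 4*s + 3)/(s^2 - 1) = (s + 3)/(s - 1)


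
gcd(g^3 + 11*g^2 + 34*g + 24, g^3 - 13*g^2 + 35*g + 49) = g + 1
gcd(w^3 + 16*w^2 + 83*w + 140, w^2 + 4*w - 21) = w + 7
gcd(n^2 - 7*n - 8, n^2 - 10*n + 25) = 1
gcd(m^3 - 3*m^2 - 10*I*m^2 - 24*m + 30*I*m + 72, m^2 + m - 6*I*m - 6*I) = m - 6*I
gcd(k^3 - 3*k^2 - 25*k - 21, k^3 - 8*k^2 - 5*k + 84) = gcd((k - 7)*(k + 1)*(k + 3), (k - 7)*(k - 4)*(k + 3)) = k^2 - 4*k - 21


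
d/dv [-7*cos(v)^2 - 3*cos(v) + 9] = (14*cos(v) + 3)*sin(v)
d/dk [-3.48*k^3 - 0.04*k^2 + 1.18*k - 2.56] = -10.44*k^2 - 0.08*k + 1.18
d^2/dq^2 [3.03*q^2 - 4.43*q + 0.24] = 6.06000000000000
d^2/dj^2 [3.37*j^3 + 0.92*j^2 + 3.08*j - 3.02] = 20.22*j + 1.84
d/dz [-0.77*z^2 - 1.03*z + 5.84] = -1.54*z - 1.03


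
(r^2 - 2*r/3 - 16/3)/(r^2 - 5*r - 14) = (r - 8/3)/(r - 7)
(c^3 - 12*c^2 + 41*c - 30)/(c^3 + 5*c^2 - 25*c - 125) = (c^2 - 7*c + 6)/(c^2 + 10*c + 25)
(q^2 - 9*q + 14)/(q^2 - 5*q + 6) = (q - 7)/(q - 3)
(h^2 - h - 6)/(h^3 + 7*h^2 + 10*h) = (h - 3)/(h*(h + 5))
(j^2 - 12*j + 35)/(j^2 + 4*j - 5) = (j^2 - 12*j + 35)/(j^2 + 4*j - 5)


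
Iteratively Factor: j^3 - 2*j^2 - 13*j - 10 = (j - 5)*(j^2 + 3*j + 2) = (j - 5)*(j + 2)*(j + 1)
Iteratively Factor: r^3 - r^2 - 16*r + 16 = (r - 4)*(r^2 + 3*r - 4) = (r - 4)*(r - 1)*(r + 4)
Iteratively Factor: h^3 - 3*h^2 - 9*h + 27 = (h + 3)*(h^2 - 6*h + 9) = (h - 3)*(h + 3)*(h - 3)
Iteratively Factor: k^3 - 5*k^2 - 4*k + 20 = (k + 2)*(k^2 - 7*k + 10) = (k - 2)*(k + 2)*(k - 5)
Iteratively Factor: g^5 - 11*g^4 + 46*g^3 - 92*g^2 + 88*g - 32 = (g - 2)*(g^4 - 9*g^3 + 28*g^2 - 36*g + 16) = (g - 2)^2*(g^3 - 7*g^2 + 14*g - 8) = (g - 4)*(g - 2)^2*(g^2 - 3*g + 2) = (g - 4)*(g - 2)^2*(g - 1)*(g - 2)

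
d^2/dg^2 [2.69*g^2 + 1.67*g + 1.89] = 5.38000000000000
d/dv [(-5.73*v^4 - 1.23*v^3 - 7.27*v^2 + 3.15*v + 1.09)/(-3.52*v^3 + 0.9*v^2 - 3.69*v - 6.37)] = (20.1696*v^6 - 10.314*v^5 + 36.7337*v^4 + 177.2538*v^3 + 59.007*v^2 + 90.6578*v - 16.0434)/(12.3904*v^6 - 6.336*v^5 + 26.7876*v^4 + 38.2028*v^3 + 2.1501*v^2 + 47.0106*v + 40.5769)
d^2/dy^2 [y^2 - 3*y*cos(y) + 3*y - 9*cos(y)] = 3*y*cos(y) + 6*sin(y) + 9*cos(y) + 2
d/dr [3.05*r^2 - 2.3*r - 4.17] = 6.1*r - 2.3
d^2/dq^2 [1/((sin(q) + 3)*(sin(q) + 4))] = (-4*sin(q)^4 - 21*sin(q)^3 + 5*sin(q)^2 + 126*sin(q) + 74)/((sin(q) + 3)^3*(sin(q) + 4)^3)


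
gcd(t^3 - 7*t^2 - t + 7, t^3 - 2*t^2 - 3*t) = t + 1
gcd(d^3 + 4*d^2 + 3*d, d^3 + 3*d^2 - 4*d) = d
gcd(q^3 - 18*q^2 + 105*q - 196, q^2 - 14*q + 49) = q^2 - 14*q + 49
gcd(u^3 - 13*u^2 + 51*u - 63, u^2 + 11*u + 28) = 1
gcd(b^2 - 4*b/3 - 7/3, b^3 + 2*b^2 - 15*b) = 1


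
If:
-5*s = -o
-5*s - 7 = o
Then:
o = -7/2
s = -7/10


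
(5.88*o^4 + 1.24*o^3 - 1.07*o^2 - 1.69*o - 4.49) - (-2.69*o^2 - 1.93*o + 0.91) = 5.88*o^4 + 1.24*o^3 + 1.62*o^2 + 0.24*o - 5.4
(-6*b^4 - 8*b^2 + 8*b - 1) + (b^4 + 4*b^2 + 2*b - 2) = -5*b^4 - 4*b^2 + 10*b - 3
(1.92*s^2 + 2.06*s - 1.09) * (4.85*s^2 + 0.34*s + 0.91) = 9.312*s^4 + 10.6438*s^3 - 2.8389*s^2 + 1.504*s - 0.9919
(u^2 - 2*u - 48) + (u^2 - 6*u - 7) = 2*u^2 - 8*u - 55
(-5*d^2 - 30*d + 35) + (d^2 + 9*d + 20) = -4*d^2 - 21*d + 55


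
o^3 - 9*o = o*(o - 3)*(o + 3)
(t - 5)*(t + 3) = t^2 - 2*t - 15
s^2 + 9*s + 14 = (s + 2)*(s + 7)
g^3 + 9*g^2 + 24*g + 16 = (g + 1)*(g + 4)^2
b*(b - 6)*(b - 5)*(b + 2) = b^4 - 9*b^3 + 8*b^2 + 60*b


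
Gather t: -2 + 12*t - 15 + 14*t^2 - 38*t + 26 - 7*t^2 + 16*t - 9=7*t^2 - 10*t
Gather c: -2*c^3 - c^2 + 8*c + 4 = -2*c^3 - c^2 + 8*c + 4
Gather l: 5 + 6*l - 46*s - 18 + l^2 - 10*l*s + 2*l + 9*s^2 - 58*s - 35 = l^2 + l*(8 - 10*s) + 9*s^2 - 104*s - 48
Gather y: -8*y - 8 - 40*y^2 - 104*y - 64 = -40*y^2 - 112*y - 72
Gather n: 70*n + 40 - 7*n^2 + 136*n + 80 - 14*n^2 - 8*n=-21*n^2 + 198*n + 120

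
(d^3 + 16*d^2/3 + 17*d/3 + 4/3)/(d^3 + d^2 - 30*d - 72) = (3*d^2 + 4*d + 1)/(3*(d^2 - 3*d - 18))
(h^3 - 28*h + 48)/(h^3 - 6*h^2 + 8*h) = (h + 6)/h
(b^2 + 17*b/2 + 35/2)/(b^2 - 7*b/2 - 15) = (2*b^2 + 17*b + 35)/(2*b^2 - 7*b - 30)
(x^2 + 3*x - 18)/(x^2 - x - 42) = (x - 3)/(x - 7)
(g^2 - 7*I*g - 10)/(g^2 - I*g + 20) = (g - 2*I)/(g + 4*I)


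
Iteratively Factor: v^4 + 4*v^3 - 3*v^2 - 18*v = (v - 2)*(v^3 + 6*v^2 + 9*v) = (v - 2)*(v + 3)*(v^2 + 3*v) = v*(v - 2)*(v + 3)*(v + 3)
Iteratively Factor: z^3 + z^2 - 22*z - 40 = (z - 5)*(z^2 + 6*z + 8) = (z - 5)*(z + 2)*(z + 4)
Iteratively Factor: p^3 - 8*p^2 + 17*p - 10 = (p - 1)*(p^2 - 7*p + 10) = (p - 5)*(p - 1)*(p - 2)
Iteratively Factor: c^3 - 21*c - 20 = (c + 4)*(c^2 - 4*c - 5) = (c - 5)*(c + 4)*(c + 1)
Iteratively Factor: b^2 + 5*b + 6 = (b + 2)*(b + 3)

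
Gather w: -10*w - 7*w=-17*w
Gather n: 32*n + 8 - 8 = 32*n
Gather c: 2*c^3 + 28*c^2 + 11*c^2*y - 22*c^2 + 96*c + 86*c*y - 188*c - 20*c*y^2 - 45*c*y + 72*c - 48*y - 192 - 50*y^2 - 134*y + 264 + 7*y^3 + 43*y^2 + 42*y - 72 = 2*c^3 + c^2*(11*y + 6) + c*(-20*y^2 + 41*y - 20) + 7*y^3 - 7*y^2 - 140*y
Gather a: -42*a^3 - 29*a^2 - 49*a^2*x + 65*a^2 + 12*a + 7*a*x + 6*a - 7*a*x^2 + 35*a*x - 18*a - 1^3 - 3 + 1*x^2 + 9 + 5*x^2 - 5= -42*a^3 + a^2*(36 - 49*x) + a*(-7*x^2 + 42*x) + 6*x^2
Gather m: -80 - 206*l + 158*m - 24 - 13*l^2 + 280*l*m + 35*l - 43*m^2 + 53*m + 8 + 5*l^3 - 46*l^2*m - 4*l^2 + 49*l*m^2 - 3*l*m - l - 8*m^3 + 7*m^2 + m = 5*l^3 - 17*l^2 - 172*l - 8*m^3 + m^2*(49*l - 36) + m*(-46*l^2 + 277*l + 212) - 96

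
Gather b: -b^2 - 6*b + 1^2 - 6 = -b^2 - 6*b - 5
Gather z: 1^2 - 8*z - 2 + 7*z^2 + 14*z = 7*z^2 + 6*z - 1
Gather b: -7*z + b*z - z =b*z - 8*z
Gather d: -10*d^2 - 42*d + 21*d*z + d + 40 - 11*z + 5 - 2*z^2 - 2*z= -10*d^2 + d*(21*z - 41) - 2*z^2 - 13*z + 45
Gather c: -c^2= -c^2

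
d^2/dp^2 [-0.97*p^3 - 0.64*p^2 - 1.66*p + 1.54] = -5.82*p - 1.28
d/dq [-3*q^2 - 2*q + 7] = -6*q - 2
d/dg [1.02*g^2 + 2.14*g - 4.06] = 2.04*g + 2.14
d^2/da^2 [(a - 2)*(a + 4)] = 2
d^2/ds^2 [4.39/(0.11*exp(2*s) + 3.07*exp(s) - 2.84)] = (4.39*(0.22*exp(s) + 3.07)*(0.44*exp(s) + 6.14)*exp(s) - (1.9316*exp(s) + 13.4773)*(0.11*exp(2*s) + 3.07*exp(s) - 2.84))*exp(s)/(0.11*exp(2*s) + 3.07*exp(s) - 2.84)^3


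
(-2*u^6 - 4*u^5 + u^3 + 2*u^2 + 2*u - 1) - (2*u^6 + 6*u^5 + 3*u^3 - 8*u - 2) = -4*u^6 - 10*u^5 - 2*u^3 + 2*u^2 + 10*u + 1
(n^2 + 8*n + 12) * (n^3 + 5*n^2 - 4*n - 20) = n^5 + 13*n^4 + 48*n^3 + 8*n^2 - 208*n - 240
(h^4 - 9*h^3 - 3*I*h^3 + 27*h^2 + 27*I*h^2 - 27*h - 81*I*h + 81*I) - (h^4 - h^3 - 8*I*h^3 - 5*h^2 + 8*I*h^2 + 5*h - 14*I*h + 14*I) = -8*h^3 + 5*I*h^3 + 32*h^2 + 19*I*h^2 - 32*h - 67*I*h + 67*I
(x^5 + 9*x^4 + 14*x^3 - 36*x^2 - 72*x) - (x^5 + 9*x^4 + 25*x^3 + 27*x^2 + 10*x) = -11*x^3 - 63*x^2 - 82*x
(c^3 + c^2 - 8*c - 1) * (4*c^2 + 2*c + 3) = 4*c^5 + 6*c^4 - 27*c^3 - 17*c^2 - 26*c - 3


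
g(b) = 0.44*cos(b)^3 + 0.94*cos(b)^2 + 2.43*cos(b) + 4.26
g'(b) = -1.32*sin(b)*cos(b)^2 - 1.88*sin(b)*cos(b) - 2.43*sin(b)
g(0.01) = 8.07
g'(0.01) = -0.06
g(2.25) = 3.00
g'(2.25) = -1.38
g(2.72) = 2.49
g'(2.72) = -0.74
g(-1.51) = 4.41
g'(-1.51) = 2.54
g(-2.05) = 3.30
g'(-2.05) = 1.64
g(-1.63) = 4.12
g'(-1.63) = 2.32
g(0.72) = 6.81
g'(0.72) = -3.03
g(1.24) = 5.16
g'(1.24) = -3.01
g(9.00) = 2.49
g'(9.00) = -0.75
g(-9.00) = 2.49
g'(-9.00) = 0.75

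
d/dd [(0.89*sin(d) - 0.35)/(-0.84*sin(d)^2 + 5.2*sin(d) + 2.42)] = (0.7476*sin(d)^2 - 0.588*sin(d) + 3.9738)*cos(d)/(0.7056*sin(d)^4 - 8.736*sin(d)^3 + 22.9744*sin(d)^2 + 25.168*sin(d) + 5.8564)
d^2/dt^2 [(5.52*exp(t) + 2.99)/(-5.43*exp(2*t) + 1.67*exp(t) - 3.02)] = (-162.756648*exp(4*t) - 402.695316*exp(3*t) + 624.462489*exp(2*t) + 159.948877*exp(t) - 65.424374)*exp(t)/(160.103007*exp(6*t) - 147.719349*exp(5*t) + 312.564375*exp(4*t) - 168.971435*exp(3*t) + 173.83875*exp(2*t) - 45.693204*exp(t) + 27.543608)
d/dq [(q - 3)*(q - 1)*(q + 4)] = 3*q^2 - 13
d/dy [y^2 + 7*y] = 2*y + 7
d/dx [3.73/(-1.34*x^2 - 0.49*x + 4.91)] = (9.9964*x + 1.8277)/(1.34*x^2 + 0.49*x - 4.91)^2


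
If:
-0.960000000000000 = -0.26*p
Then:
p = 3.69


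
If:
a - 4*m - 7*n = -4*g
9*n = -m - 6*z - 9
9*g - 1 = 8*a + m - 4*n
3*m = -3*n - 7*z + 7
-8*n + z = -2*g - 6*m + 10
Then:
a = -29865/5296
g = -20477/5296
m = -4425/5296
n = -13439/5296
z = 1619/662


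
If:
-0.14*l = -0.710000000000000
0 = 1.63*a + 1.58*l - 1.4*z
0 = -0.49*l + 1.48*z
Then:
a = -3.47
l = 5.07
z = 1.68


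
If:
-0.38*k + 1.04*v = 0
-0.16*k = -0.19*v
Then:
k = 0.00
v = 0.00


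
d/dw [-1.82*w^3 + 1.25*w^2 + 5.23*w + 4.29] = -5.46*w^2 + 2.5*w + 5.23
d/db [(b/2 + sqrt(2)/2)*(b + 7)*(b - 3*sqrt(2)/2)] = 3*b^2/2 - sqrt(2)*b/2 + 7*b - 7*sqrt(2)/4 - 3/2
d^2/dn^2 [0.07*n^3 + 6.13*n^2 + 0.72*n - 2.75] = 0.42*n + 12.26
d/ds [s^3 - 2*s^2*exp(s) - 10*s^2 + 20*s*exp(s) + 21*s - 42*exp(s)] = -2*s^2*exp(s) + 3*s^2 + 16*s*exp(s) - 20*s - 22*exp(s) + 21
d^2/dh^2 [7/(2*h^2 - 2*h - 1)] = 28*(2*h^2 - 2*h - 2*(2*h - 1)^2 - 1)/(-2*h^2 + 2*h + 1)^3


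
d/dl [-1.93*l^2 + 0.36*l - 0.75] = 0.36 - 3.86*l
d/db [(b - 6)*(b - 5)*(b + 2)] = 3*b^2 - 18*b + 8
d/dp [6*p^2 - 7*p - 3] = 12*p - 7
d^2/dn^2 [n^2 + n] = 2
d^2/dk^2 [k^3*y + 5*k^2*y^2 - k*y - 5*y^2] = 2*y*(3*k + 5*y)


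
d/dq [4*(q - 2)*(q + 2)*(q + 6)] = 12*q^2 + 48*q - 16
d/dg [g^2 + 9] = 2*g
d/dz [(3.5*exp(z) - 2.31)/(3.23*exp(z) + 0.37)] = 8.7563*exp(z)/(3.23*exp(z) + 0.37)^2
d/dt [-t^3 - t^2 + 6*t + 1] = -3*t^2 - 2*t + 6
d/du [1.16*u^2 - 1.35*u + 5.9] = 2.32*u - 1.35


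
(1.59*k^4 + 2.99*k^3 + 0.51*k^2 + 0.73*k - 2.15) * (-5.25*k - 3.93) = -8.3475*k^5 - 21.9462*k^4 - 14.4282*k^3 - 5.8368*k^2 + 8.4186*k + 8.4495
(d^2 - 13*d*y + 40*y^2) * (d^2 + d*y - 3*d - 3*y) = d^4 - 12*d^3*y - 3*d^3 + 27*d^2*y^2 + 36*d^2*y + 40*d*y^3 - 81*d*y^2 - 120*y^3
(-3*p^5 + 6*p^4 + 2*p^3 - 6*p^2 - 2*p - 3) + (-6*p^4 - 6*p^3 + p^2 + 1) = -3*p^5 - 4*p^3 - 5*p^2 - 2*p - 2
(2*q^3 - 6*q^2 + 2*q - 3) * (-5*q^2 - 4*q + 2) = -10*q^5 + 22*q^4 + 18*q^3 - 5*q^2 + 16*q - 6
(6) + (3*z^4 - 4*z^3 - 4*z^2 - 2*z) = 3*z^4 - 4*z^3 - 4*z^2 - 2*z + 6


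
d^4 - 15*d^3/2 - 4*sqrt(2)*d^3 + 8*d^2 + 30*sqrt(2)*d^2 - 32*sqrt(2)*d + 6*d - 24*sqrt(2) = (d - 6)*(d - 2)*(d + 1/2)*(d - 4*sqrt(2))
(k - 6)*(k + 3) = k^2 - 3*k - 18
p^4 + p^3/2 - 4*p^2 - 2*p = p*(p - 2)*(p + 1/2)*(p + 2)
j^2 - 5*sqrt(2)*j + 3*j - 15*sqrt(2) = (j + 3)*(j - 5*sqrt(2))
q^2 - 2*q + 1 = (q - 1)^2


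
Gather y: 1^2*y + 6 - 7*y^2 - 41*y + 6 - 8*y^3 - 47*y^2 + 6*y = -8*y^3 - 54*y^2 - 34*y + 12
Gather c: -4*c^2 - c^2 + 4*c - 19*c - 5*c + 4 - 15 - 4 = -5*c^2 - 20*c - 15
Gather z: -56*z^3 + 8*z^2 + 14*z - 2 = -56*z^3 + 8*z^2 + 14*z - 2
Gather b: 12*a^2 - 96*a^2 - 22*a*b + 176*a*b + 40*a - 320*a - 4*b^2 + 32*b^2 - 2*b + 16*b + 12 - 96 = -84*a^2 - 280*a + 28*b^2 + b*(154*a + 14) - 84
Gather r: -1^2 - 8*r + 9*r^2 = 9*r^2 - 8*r - 1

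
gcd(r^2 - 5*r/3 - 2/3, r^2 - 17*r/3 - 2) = r + 1/3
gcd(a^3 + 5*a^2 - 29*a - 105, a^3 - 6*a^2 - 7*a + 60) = a^2 - 2*a - 15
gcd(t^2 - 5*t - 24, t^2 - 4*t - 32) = t - 8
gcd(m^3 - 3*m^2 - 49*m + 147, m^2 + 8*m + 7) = m + 7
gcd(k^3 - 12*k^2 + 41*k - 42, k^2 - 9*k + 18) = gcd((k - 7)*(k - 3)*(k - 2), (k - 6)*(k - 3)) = k - 3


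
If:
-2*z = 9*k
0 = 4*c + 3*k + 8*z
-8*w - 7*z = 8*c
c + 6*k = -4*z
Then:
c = 0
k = 0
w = 0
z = 0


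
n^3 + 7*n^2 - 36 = (n - 2)*(n + 3)*(n + 6)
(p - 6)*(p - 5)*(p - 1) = p^3 - 12*p^2 + 41*p - 30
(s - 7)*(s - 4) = s^2 - 11*s + 28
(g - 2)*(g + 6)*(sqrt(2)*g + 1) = sqrt(2)*g^3 + g^2 + 4*sqrt(2)*g^2 - 12*sqrt(2)*g + 4*g - 12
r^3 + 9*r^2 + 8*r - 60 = (r - 2)*(r + 5)*(r + 6)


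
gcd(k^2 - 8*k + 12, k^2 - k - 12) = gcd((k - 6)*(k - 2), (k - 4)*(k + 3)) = 1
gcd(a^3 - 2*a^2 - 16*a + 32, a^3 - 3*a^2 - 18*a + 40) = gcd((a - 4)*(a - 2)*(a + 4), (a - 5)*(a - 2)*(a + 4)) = a^2 + 2*a - 8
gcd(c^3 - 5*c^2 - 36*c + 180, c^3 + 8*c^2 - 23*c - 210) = c^2 + c - 30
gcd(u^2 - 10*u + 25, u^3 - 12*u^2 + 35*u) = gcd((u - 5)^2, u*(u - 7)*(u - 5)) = u - 5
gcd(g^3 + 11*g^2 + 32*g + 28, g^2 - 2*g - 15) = 1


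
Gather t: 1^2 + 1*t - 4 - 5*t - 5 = -4*t - 8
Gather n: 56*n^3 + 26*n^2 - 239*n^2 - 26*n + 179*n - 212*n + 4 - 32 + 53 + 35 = 56*n^3 - 213*n^2 - 59*n + 60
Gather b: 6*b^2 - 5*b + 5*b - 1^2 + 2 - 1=6*b^2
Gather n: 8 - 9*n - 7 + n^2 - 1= n^2 - 9*n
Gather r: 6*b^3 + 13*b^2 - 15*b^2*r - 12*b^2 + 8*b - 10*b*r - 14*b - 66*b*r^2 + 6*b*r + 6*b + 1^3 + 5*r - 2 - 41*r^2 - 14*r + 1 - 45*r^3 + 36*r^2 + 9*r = 6*b^3 + b^2 - 45*r^3 + r^2*(-66*b - 5) + r*(-15*b^2 - 4*b)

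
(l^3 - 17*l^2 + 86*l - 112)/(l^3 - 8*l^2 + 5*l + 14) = (l - 8)/(l + 1)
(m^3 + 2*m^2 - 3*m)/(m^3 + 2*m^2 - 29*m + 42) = m*(m^2 + 2*m - 3)/(m^3 + 2*m^2 - 29*m + 42)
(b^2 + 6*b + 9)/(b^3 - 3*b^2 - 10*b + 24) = (b + 3)/(b^2 - 6*b + 8)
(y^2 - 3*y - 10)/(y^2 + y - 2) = (y - 5)/(y - 1)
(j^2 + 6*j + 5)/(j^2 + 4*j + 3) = (j + 5)/(j + 3)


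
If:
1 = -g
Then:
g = -1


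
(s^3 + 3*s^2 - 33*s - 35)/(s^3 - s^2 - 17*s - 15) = (s + 7)/(s + 3)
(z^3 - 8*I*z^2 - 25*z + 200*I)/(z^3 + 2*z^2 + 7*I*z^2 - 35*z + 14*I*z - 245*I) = (z^2 + z*(5 - 8*I) - 40*I)/(z^2 + 7*z*(1 + I) + 49*I)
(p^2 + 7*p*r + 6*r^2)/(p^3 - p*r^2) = (p + 6*r)/(p*(p - r))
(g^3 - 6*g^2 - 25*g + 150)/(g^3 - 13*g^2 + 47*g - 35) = (g^2 - g - 30)/(g^2 - 8*g + 7)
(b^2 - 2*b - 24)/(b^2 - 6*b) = (b + 4)/b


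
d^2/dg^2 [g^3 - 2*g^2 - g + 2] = 6*g - 4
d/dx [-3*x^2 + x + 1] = 1 - 6*x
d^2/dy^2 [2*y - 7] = 0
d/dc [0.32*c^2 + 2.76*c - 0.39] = 0.64*c + 2.76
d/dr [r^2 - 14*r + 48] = 2*r - 14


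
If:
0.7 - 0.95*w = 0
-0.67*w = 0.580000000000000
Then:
No Solution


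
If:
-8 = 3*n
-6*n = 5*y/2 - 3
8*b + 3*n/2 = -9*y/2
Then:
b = -151/40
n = -8/3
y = 38/5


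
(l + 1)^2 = l^2 + 2*l + 1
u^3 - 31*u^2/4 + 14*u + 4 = (u - 4)^2*(u + 1/4)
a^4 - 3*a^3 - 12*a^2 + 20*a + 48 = (a - 4)*(a - 3)*(a + 2)^2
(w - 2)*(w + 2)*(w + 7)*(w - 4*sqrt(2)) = w^4 - 4*sqrt(2)*w^3 + 7*w^3 - 28*sqrt(2)*w^2 - 4*w^2 - 28*w + 16*sqrt(2)*w + 112*sqrt(2)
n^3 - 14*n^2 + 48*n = n*(n - 8)*(n - 6)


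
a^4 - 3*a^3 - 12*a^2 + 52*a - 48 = (a - 3)*(a - 2)^2*(a + 4)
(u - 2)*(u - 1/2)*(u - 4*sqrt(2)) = u^3 - 4*sqrt(2)*u^2 - 5*u^2/2 + u + 10*sqrt(2)*u - 4*sqrt(2)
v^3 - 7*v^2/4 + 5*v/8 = v*(v - 5/4)*(v - 1/2)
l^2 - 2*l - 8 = (l - 4)*(l + 2)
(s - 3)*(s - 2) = s^2 - 5*s + 6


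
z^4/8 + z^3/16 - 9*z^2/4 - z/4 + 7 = (z/4 + 1)*(z/2 + 1)*(z - 7/2)*(z - 2)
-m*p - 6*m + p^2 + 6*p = (-m + p)*(p + 6)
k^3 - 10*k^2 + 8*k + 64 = (k - 8)*(k - 4)*(k + 2)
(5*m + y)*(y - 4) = 5*m*y - 20*m + y^2 - 4*y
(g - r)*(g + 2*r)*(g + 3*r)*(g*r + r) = g^4*r + 4*g^3*r^2 + g^3*r + g^2*r^3 + 4*g^2*r^2 - 6*g*r^4 + g*r^3 - 6*r^4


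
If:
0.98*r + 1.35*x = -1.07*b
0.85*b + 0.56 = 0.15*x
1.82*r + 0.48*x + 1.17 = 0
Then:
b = -0.47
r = -0.92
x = 1.04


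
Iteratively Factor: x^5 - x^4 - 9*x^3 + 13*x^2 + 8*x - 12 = (x - 2)*(x^4 + x^3 - 7*x^2 - x + 6) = (x - 2)*(x - 1)*(x^3 + 2*x^2 - 5*x - 6) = (x - 2)*(x - 1)*(x + 3)*(x^2 - x - 2) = (x - 2)^2*(x - 1)*(x + 3)*(x + 1)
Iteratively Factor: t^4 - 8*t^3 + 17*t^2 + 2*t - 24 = (t - 2)*(t^3 - 6*t^2 + 5*t + 12) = (t - 4)*(t - 2)*(t^2 - 2*t - 3) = (t - 4)*(t - 2)*(t + 1)*(t - 3)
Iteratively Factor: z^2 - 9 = (z - 3)*(z + 3)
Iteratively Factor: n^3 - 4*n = (n)*(n^2 - 4) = n*(n + 2)*(n - 2)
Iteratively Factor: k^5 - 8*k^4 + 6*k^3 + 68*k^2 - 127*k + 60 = (k - 1)*(k^4 - 7*k^3 - k^2 + 67*k - 60) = (k - 1)^2*(k^3 - 6*k^2 - 7*k + 60) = (k - 1)^2*(k + 3)*(k^2 - 9*k + 20) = (k - 4)*(k - 1)^2*(k + 3)*(k - 5)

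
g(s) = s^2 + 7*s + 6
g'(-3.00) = 1.00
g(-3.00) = -6.00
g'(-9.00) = -11.00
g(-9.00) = 24.00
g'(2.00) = 11.00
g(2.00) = 24.00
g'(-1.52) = 3.96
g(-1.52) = -2.33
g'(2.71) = 12.42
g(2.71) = 32.31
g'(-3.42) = 0.16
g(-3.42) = -6.24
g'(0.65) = 8.30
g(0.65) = 10.97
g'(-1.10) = 4.80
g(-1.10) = -0.49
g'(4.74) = 16.48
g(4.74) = 61.65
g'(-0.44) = 6.12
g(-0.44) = 3.11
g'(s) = 2*s + 7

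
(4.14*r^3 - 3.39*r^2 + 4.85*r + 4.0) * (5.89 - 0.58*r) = -2.4012*r^4 + 26.3508*r^3 - 22.7801*r^2 + 26.2465*r + 23.56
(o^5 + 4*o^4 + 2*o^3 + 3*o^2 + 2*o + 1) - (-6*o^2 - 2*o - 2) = o^5 + 4*o^4 + 2*o^3 + 9*o^2 + 4*o + 3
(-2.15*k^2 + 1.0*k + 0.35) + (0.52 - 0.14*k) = -2.15*k^2 + 0.86*k + 0.87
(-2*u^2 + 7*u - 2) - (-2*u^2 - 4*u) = 11*u - 2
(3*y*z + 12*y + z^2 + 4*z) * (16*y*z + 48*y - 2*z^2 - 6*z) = 48*y^2*z^2 + 336*y^2*z + 576*y^2 + 10*y*z^3 + 70*y*z^2 + 120*y*z - 2*z^4 - 14*z^3 - 24*z^2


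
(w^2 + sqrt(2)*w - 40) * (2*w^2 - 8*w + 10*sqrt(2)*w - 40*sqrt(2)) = 2*w^4 - 8*w^3 + 12*sqrt(2)*w^3 - 48*sqrt(2)*w^2 - 60*w^2 - 400*sqrt(2)*w + 240*w + 1600*sqrt(2)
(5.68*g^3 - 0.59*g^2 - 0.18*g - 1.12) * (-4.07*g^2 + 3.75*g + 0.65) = -23.1176*g^5 + 23.7013*g^4 + 2.2121*g^3 + 3.4999*g^2 - 4.317*g - 0.728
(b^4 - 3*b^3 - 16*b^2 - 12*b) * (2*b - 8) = 2*b^5 - 14*b^4 - 8*b^3 + 104*b^2 + 96*b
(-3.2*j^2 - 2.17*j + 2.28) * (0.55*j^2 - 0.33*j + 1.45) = -1.76*j^4 - 0.1375*j^3 - 2.6699*j^2 - 3.8989*j + 3.306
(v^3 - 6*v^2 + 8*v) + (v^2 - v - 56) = v^3 - 5*v^2 + 7*v - 56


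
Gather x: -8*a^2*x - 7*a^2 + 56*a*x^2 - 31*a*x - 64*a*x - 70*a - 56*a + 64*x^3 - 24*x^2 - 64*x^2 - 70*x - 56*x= -7*a^2 - 126*a + 64*x^3 + x^2*(56*a - 88) + x*(-8*a^2 - 95*a - 126)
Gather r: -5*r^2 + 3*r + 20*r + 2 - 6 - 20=-5*r^2 + 23*r - 24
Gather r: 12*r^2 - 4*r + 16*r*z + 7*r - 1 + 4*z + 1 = 12*r^2 + r*(16*z + 3) + 4*z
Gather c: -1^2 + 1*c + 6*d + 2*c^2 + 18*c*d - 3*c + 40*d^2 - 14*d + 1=2*c^2 + c*(18*d - 2) + 40*d^2 - 8*d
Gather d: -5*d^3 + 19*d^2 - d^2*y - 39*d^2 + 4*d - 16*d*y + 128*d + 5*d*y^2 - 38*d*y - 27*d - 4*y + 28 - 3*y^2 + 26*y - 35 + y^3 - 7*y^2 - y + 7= -5*d^3 + d^2*(-y - 20) + d*(5*y^2 - 54*y + 105) + y^3 - 10*y^2 + 21*y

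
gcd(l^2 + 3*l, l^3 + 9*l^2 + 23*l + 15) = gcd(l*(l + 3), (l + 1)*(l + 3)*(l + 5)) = l + 3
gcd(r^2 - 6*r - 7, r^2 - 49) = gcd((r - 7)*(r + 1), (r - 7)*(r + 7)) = r - 7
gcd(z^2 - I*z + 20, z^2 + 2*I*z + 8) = z + 4*I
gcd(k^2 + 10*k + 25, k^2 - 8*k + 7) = 1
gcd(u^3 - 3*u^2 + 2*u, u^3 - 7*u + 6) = u^2 - 3*u + 2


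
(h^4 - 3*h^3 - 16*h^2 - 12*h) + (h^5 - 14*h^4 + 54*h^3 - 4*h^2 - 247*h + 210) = h^5 - 13*h^4 + 51*h^3 - 20*h^2 - 259*h + 210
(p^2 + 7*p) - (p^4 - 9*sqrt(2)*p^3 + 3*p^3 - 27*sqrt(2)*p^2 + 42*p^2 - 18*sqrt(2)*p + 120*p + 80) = -p^4 - 3*p^3 + 9*sqrt(2)*p^3 - 41*p^2 + 27*sqrt(2)*p^2 - 113*p + 18*sqrt(2)*p - 80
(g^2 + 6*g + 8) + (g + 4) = g^2 + 7*g + 12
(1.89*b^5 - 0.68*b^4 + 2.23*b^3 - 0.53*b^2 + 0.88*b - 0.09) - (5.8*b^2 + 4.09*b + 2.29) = 1.89*b^5 - 0.68*b^4 + 2.23*b^3 - 6.33*b^2 - 3.21*b - 2.38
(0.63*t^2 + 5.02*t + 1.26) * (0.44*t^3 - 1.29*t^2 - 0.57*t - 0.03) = 0.2772*t^5 + 1.3961*t^4 - 6.2805*t^3 - 4.5057*t^2 - 0.8688*t - 0.0378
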